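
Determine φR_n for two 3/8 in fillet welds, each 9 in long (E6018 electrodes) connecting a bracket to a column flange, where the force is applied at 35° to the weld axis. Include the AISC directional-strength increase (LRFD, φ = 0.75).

E60XX → F_EXX = 60 ksi.
t_e = 0.707 × 0.375 = 0.2651 in; A_we = 0.2651 × 18 = 4.772 in².
Directional factor: 1.0 + 0.5 sin^1.5(35°) = 1.217.
F_nw = 0.6 × 60 × 1.217 = 43.82 ksi.
φR_n = 0.75 × 43.82 × 4.772 = 156.8 kips.

φR_n ≈ 157 kips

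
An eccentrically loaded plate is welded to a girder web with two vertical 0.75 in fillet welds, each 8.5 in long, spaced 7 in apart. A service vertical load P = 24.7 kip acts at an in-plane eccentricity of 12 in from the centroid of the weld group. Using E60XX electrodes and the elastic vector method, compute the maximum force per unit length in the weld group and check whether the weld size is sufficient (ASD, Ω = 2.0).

E60XX → F_EXX = 60 ksi.
Total weld length L_w = 17 in. Treat welds as unit-width lines.
Polar moment about centroid: J = 2[d³/12 + d(b/2)²] = 2[8.5³/12 + 8.5×3.5²] = 310.6 in³.
Direct shear f_v = P/L_w = 24.7 / 17 = 1.453 kip/in (vertical).
Torsion M = P·e = 24.7 × 12 = 296.4 kip·in.
Critical point at (x, y) = (3.5, 4.25) from centroid. f_tx = M·y/J = 4.056 kip/in; f_ty = M·x/J = 3.34 kip/in.
Resultant f_max = √[f_tx² + (f_v + f_ty)²] = √[4.056² + (1.453 + 3.34)²] = 6.279 kip/in.
Capacity per unit length: r_n/Ω = (1/2.0) × 0.6 × 60 × (0.707 × 0.75) = 9.544 kip/in.
6.279 ≤ 9.544 → adequate.

f_max ≈ 6.28 kip/in; adequate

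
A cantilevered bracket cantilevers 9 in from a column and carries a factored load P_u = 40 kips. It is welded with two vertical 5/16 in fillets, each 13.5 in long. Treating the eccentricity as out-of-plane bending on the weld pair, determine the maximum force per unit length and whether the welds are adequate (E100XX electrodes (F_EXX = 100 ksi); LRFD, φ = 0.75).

L_w = 2 × 13.5 = 27 in; section modulus (unit throat) S = 2 × L²/6 = 60.75 in².
Direct shear f_v = P/L_w = 40/27 = 1.481 kip/in.
Moment M = P × e = 40 × 9 = 360 kip·in; bending f_b = M/S = 5.926 kip/in.
f_max = √(f_v² + f_b²) = √(1.481² + 5.926²) = 6.108 kip/in.
φr_n = 0.75 × 0.6 × 100 × (0.707 × 0.3125) = 9.942 kip/in → adequate.

f_max ≈ 6.11 kip/in; adequate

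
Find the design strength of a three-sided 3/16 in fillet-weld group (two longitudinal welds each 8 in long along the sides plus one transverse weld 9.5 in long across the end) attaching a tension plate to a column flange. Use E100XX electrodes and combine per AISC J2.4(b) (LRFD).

E100XX → F_EXX = 100 ksi.
t_e = 0.707 × 0.1875 = 0.1326 in.
R_nwl = 0.6 × 100 × 0.1326 × 16 = 127.3 kips (longitudinal, 2 welds).
R_nwt = 0.6 × 100 × 0.1326 × 9.5 = 75.56 kips (transverse, base value).
(i) R_nwl + R_nwt = 202.8 kips; (ii) 0.85 R_nwl + 1.5 R_nwt = 221.5 kips.
R_n = max = 221.5 kips [governs: (ii)]; φR_n = 166.1 kips.

φR_n ≈ 166 kips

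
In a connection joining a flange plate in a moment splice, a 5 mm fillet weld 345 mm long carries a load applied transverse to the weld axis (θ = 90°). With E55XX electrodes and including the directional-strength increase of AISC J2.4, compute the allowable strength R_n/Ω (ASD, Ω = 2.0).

E55XX → F_EXX = 550 MPa.
t_e = 0.707 × 5 = 3.535 mm; A_we = 3.535 × 345 = 1220 mm².
Directional factor: 1.0 + 0.5 sin^1.5(90°) = 1.5.
F_nw = 0.6 × 550 × 1.5 = 495 MPa.
R_n/Ω = (495 × 1220) / 2.0 × 10⁻³ = 301.8 kN.

R_n/Ω ≈ 302 kN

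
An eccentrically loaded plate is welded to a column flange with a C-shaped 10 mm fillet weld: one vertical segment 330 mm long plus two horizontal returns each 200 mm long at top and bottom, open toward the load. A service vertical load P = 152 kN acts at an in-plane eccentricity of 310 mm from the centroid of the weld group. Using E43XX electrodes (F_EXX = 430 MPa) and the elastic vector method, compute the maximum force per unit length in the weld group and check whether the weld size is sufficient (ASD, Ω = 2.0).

f_max ≈ 762 N/mm; adequate

Total weld length L_w = 730 mm. Treat welds as unit-width lines.
Centroid: x̄ = 2×200×100 / 730 = 54.79 mm from the vertical weld.
Polar moment about centroid: J = I_x + I_y = [330³/12 + 2×200×165²] + [330×54.79² + 2(200³/12 + 200×45.21²)] = 17030000 mm³.
Direct shear f_v = P/L_w = 152×10³ / 730 = 208.2 N/mm (vertical).
Torsion M = P·e = 152×10³ × 310 = 47120000 N·mm.
Critical point at (x, y) = (145.2, 165) from centroid. f_tx = M·y/J = 456.6 N/mm; f_ty = M·x/J = 401.9 N/mm.
Resultant f_max = √[f_tx² + (f_v + f_ty)²] = √[456.6² + (208.2 + 401.9)²] = 762 N/mm.
Capacity per unit length: r_n/Ω = (1/2.0) × 0.6 × 430 × (0.707 × 10) = 912 N/mm.
762 ≤ 912 → adequate.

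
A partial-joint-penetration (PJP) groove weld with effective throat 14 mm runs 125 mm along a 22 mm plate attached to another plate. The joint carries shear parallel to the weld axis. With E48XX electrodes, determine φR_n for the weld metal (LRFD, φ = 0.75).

E48XX → F_EXX = 480 MPa.
Effective throat (given) t_e = 14 mm.
A_we = 14 × 125 = 1750 mm².
F_nw = 0.6 F_EXX = 288 MPa.
φR_n = 0.75 × 288 × 1750 × 10⁻³ = 378 kN.

φR_n ≈ 378 kN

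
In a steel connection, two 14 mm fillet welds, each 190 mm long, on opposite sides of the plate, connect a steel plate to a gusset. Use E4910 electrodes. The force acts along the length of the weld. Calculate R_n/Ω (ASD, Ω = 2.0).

E49XX → F_EXX = 490 MPa.
Effective throat t_e = 0.707 × 14 = 9.898 mm.
Total length L = 380 mm; A_we = 9.898 × 380 = 3761 mm².
F_nw = 0.6 F_EXX = 0.6 × 490 = 294 MPa.
R_n = 294 × 3761 × 10⁻³ = 1106 kN; R_n/Ω = 1106/2.0 = 552.9 kN.

R_n/Ω ≈ 553 kN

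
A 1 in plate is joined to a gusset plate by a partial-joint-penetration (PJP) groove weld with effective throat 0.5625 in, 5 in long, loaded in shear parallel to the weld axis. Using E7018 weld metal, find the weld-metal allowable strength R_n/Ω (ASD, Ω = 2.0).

E70XX → F_EXX = 70 ksi.
Effective throat (given) t_e = 0.5625 in.
A_we = 0.5625 × 5 = 2.812 in².
F_nw = 0.6 F_EXX = 42 ksi.
R_n/Ω = (42 × 2.812) / 2.0 = 59.06 kips.

R_n/Ω ≈ 59.1 kips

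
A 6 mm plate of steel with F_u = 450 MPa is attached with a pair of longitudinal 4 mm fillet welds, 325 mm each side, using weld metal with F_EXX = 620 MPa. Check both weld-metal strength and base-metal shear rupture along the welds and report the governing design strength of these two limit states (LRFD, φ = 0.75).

φR_n ≈ 513 kN (weld metal governs)

t_e = 0.707 × 4 = 2.828 mm; L = 650 mm.
Weld metal: φR_n = 0.75 × 0.6 × 620 × 2.828 × 650 × 10⁻³ = 512.9 kN.
Base metal (shear rupture): φR_n = 0.75 × 0.6 × 450 × 6 × 650 × 10⁻³ = 789.8 kN.
Governing: weld metal.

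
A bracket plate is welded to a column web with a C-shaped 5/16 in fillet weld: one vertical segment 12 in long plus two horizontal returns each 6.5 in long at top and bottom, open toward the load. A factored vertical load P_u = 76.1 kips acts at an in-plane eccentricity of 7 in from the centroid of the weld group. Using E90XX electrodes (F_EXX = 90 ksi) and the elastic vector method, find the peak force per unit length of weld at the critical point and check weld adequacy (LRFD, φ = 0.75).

Total weld length L_w = 25 in. Treat welds as unit-width lines.
Centroid: x̄ = 2×6.5×3.25 / 25 = 1.69 in from the vertical weld.
Polar moment about centroid: J = I_x + I_y = [12³/12 + 2×6.5×6²] + [12×1.69² + 2(6.5³/12 + 6.5×1.56²)] = 723.7 in³.
Direct shear f_v = P/L_w = 76.1 / 25 = 3.044 kip/in (vertical).
Torsion M = P·e = 76.1 × 7 = 532.7 kip·in.
Critical point at (x, y) = (4.81, 6) from centroid. f_tx = M·y/J = 4.417 kip/in; f_ty = M·x/J = 3.541 kip/in.
Resultant f_max = √[f_tx² + (f_v + f_ty)²] = √[4.417² + (3.044 + 3.541)²] = 7.929 kip/in.
Capacity per unit length: φr_n = 0.75 × 0.6 × 90 × (0.707 × 0.3125) = 8.948 kip/in.
7.929 ≤ 8.948 → adequate.

f_max ≈ 7.93 kip/in; adequate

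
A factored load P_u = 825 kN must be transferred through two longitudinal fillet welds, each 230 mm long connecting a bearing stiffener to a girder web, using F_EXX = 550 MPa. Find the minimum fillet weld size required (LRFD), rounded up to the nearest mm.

Total weld length L = 460 mm.
Required throat t_e = P_u / (φ × 0.6 F_EXX × L) = 825 / (0.75 × 0.6 × 550 × 460 × 10⁻³) = 7.246 mm.
Required leg w = t_e / 0.707 = 10.25 mm → use 11 mm.

w = 11 mm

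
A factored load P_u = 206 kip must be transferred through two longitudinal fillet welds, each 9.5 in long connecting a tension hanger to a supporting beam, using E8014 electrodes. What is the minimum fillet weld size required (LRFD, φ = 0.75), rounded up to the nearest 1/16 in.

w = 7/16 in

E80XX → F_EXX = 80 ksi.
Total weld length L = 19 in.
Required throat t_e = P_u / (φ × 0.6 F_EXX × L) = 206 / (0.75 × 0.6 × 80 × 19) = 0.3012 in.
Required leg w = t_e / 0.707 = 0.426 in → use 7/16 in.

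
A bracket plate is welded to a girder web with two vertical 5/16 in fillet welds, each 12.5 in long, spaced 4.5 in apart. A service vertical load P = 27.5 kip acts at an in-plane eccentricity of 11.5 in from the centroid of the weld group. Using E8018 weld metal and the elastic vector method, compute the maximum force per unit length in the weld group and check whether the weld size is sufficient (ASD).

f_max ≈ 5.12 kip/in; adequate

E80XX → F_EXX = 80 ksi.
Total weld length L_w = 25 in. Treat welds as unit-width lines.
Polar moment about centroid: J = 2[d³/12 + d(b/2)²] = 2[12.5³/12 + 12.5×2.25²] = 452.1 in³.
Direct shear f_v = P/L_w = 27.5 / 25 = 1.1 kip/in (vertical).
Torsion M = P·e = 27.5 × 11.5 = 316.25 kip·in.
Critical point at (x, y) = (2.25, 6.25) from centroid. f_tx = M·y/J = 4.372 kip/in; f_ty = M·x/J = 1.574 kip/in.
Resultant f_max = √[f_tx² + (f_v + f_ty)²] = √[4.372² + (1.1 + 1.574)²] = 5.125 kip/in.
Capacity per unit length: r_n/Ω = (1/2.0) × 0.6 × 80 × (0.707 × 0.3125) = 5.302 kip/in.
5.125 ≤ 5.302 → adequate.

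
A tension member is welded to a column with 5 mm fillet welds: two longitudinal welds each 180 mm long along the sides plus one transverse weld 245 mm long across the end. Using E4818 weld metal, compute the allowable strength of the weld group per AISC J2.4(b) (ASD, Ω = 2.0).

R_n/Ω ≈ 343 kN

E48XX → F_EXX = 480 MPa.
t_e = 0.707 × 5 = 3.535 mm.
R_nwl = 0.6 × 480 × 3.535 × 360 × 10⁻³ = 366.5 kN (longitudinal, 2 welds).
R_nwt = 0.6 × 480 × 3.535 × 245 × 10⁻³ = 249.4 kN (transverse, base value).
(i) R_nwl + R_nwt = 615.9 kN; (ii) 0.85 R_nwl + 1.5 R_nwt = 685.7 kN.
R_n = max = 685.7 kN [governs: (ii)]; R_n/Ω = 342.8 kN.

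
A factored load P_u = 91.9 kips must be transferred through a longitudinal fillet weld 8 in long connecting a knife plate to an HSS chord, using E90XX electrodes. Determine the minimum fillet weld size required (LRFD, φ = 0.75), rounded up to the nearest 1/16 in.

E90XX → F_EXX = 90 ksi.
Total weld length L = 8 in.
Required throat t_e = P_u / (φ × 0.6 F_EXX × L) = 91.9 / (0.75 × 0.6 × 90 × 8) = 0.2836 in.
Required leg w = t_e / 0.707 = 0.4012 in → use 7/16 in.

w = 7/16 in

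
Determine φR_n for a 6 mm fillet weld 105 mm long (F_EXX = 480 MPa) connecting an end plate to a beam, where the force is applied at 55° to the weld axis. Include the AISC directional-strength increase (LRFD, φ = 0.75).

t_e = 0.707 × 6 = 4.242 mm; A_we = 4.242 × 105 = 445.4 mm².
Directional factor: 1.0 + 0.5 sin^1.5(55°) = 1.371.
F_nw = 0.6 × 480 × 1.371 = 394.8 MPa.
φR_n = 0.75 × 394.8 × 445.4 × 10⁻³ = 131.9 kN.

φR_n ≈ 132 kN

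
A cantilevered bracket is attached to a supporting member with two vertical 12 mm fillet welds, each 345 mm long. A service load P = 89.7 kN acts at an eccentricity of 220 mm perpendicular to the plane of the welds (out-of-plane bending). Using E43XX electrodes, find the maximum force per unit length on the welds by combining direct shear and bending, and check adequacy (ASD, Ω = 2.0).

f_max ≈ 514 N/mm; adequate

E43XX → F_EXX = 430 MPa.
L_w = 2 × 345 = 690 mm; section modulus (unit throat) S = 2 × L²/6 = 39680 mm².
Direct shear f_v = P/L_w = 89.7×10³/690 = 130 N/mm.
Moment M = P × e = 89.7×10³ × 220 = 19734000 N·mm; bending f_b = M/S = 497.4 N/mm.
f_max = √(f_v² + f_b²) = √(130² + 497.4²) = 514.1 N/mm.
r_n/Ω = (1/2.0) × 0.6 × 430 × (0.707 × 12) = 1094 N/mm → adequate.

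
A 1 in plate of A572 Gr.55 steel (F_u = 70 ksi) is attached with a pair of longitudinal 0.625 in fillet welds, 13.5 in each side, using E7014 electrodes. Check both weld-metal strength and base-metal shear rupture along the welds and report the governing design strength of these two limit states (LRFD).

E70XX → F_EXX = 70 ksi.
t_e = 0.707 × 0.625 = 0.4419 in; L = 27 in.
Weld metal: φR_n = 0.75 × 0.6 × 70 × 0.4419 × 27 = 375.8 kip.
Base metal (shear rupture): φR_n = 0.75 × 0.6 × 70 × 1 × 27 = 850.5 kip.
Governing: weld metal.

φR_n ≈ 376 kip (weld metal governs)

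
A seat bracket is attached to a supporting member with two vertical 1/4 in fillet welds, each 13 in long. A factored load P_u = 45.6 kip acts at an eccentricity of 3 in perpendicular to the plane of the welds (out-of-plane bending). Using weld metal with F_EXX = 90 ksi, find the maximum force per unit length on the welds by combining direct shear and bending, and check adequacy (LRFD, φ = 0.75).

L_w = 2 × 13 = 26 in; section modulus (unit throat) S = 2 × L²/6 = 56.33 in².
Direct shear f_v = P/L_w = 45.6/26 = 1.754 kip/in.
Moment M = P × e = 45.6 × 3 = 136.8 kip·in; bending f_b = M/S = 2.428 kip/in.
f_max = √(f_v² + f_b²) = √(1.754² + 2.428²) = 2.996 kip/in.
φr_n = 0.75 × 0.6 × 90 × (0.707 × 0.25) = 7.158 kip/in → adequate.

f_max ≈ 3 kip/in; adequate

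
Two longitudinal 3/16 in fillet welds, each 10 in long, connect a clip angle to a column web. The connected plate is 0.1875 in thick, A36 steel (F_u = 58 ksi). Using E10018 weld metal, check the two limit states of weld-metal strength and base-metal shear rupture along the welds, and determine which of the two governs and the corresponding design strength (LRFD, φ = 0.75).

E100XX → F_EXX = 100 ksi.
t_e = 0.707 × 0.1875 = 0.1326 in; L = 20 in.
Weld metal: φR_n = 0.75 × 0.6 × 100 × 0.1326 × 20 = 119.3 kips.
Base metal (shear rupture): φR_n = 0.75 × 0.6 × 58 × 0.1875 × 20 = 97.88 kips.
Governing: base-metal shear rupture.

φR_n ≈ 97.9 kips (base-metal shear rupture governs)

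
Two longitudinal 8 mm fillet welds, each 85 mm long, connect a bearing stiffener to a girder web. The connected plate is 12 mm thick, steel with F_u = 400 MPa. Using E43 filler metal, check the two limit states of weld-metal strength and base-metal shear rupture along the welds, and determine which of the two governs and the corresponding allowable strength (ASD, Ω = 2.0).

E43XX → F_EXX = 430 MPa.
t_e = 0.707 × 8 = 5.656 mm; L = 170 mm.
Weld metal: R_n/Ω = (1/2.0) × 0.6 × 430 × 5.656 × 170 × 10⁻³ = 124 kN.
Base metal (shear rupture): R_n/Ω = (1/2.0) × 0.6 × 400 × 12 × 170 × 10⁻³ = 244.8 kN.
Governing: weld metal.

R_n/Ω ≈ 124 kN (weld metal governs)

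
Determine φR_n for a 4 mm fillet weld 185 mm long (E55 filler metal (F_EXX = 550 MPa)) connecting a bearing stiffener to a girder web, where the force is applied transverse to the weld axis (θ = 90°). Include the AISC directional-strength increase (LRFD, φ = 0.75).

φR_n ≈ 194 kN

t_e = 0.707 × 4 = 2.828 mm; A_we = 2.828 × 185 = 523.2 mm².
Directional factor: 1.0 + 0.5 sin^1.5(90°) = 1.5.
F_nw = 0.6 × 550 × 1.5 = 495 MPa.
φR_n = 0.75 × 495 × 523.2 × 10⁻³ = 194.2 kN.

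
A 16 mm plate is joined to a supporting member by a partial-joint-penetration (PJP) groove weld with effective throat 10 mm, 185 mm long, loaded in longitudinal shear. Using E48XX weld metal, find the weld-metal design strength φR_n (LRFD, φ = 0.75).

E48XX → F_EXX = 480 MPa.
Effective throat (given) t_e = 10 mm.
A_we = 10 × 185 = 1850 mm².
F_nw = 0.6 F_EXX = 288 MPa.
φR_n = 0.75 × 288 × 1850 × 10⁻³ = 399.6 kN.

φR_n ≈ 400 kN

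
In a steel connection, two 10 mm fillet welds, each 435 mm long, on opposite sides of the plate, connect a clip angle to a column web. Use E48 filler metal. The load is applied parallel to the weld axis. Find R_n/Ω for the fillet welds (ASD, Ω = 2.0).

E48XX → F_EXX = 480 MPa.
Effective throat t_e = 0.707 × 10 = 7.07 mm.
Total length L = 870 mm; A_we = 7.07 × 870 = 6151 mm².
F_nw = 0.6 F_EXX = 0.6 × 480 = 288 MPa.
R_n = 288 × 6151 × 10⁻³ = 1771 kN; R_n/Ω = 1771/2.0 = 885.7 kN.

R_n/Ω ≈ 886 kN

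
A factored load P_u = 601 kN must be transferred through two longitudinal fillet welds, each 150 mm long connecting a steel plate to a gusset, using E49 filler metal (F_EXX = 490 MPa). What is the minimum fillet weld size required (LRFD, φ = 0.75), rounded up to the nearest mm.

Total weld length L = 300 mm.
Required throat t_e = P_u / (φ × 0.6 F_EXX × L) = 601 / (0.75 × 0.6 × 490 × 300 × 10⁻³) = 9.085 mm.
Required leg w = t_e / 0.707 = 12.85 mm → use 13 mm.

w = 13 mm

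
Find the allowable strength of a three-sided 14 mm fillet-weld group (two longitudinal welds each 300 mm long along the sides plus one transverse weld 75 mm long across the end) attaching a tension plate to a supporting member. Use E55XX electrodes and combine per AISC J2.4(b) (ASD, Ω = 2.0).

R_n/Ω ≈ 1100 kN

E55XX → F_EXX = 550 MPa.
t_e = 0.707 × 14 = 9.898 mm.
R_nwl = 0.6 × 550 × 9.898 × 600 × 10⁻³ = 1960 kN (longitudinal, 2 welds).
R_nwt = 0.6 × 550 × 9.898 × 75 × 10⁻³ = 245 kN (transverse, base value).
(i) R_nwl + R_nwt = 2205 kN; (ii) 0.85 R_nwl + 1.5 R_nwt = 2033 kN.
R_n = max = 2205 kN [governs: (i)]; R_n/Ω = 1102 kN.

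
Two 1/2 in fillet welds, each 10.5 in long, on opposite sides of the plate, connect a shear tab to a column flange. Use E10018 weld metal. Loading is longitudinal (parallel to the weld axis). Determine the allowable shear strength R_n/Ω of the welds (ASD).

R_n/Ω ≈ 223 kip

E100XX → F_EXX = 100 ksi.
Effective throat t_e = 0.707 × 0.5 = 0.3535 in.
Total length L = 21 in; A_we = 0.3535 × 21 = 7.423 in².
F_nw = 0.6 F_EXX = 0.6 × 100 = 60 ksi.
R_n = 60 × 7.423 = 445.4 kip; R_n/Ω = 445.4/2.0 = 222.7 kip.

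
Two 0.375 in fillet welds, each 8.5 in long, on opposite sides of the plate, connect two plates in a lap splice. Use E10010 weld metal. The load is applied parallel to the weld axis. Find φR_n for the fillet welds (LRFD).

φR_n ≈ 203 kips

E100XX → F_EXX = 100 ksi.
Effective throat t_e = 0.707 × 0.375 = 0.2651 in.
Total length L = 17 in; A_we = 0.2651 × 17 = 4.507 in².
F_nw = 0.6 F_EXX = 0.6 × 100 = 60 ksi.
φR_n = 0.75 × 60 × 4.507 = 202.8 kips.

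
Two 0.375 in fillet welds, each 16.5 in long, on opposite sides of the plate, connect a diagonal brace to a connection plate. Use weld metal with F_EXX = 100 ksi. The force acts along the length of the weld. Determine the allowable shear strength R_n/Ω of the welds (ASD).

Effective throat t_e = 0.707 × 0.375 = 0.2651 in.
Total length L = 33 in; A_we = 0.2651 × 33 = 8.749 in².
F_nw = 0.6 F_EXX = 0.6 × 100 = 60 ksi.
R_n = 60 × 8.749 = 524.9 kips; R_n/Ω = 524.9/2.0 = 262.5 kips.

R_n/Ω ≈ 262 kips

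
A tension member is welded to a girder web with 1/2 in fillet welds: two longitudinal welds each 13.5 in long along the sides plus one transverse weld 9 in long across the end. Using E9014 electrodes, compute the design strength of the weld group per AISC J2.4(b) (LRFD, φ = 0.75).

φR_n ≈ 522 kips

E90XX → F_EXX = 90 ksi.
t_e = 0.707 × 0.5 = 0.3535 in.
R_nwl = 0.6 × 90 × 0.3535 × 27 = 515.4 kips (longitudinal, 2 welds).
R_nwt = 0.6 × 90 × 0.3535 × 9 = 171.8 kips (transverse, base value).
(i) R_nwl + R_nwt = 687.2 kips; (ii) 0.85 R_nwl + 1.5 R_nwt = 695.8 kips.
R_n = max = 695.8 kips [governs: (ii)]; φR_n = 521.8 kips.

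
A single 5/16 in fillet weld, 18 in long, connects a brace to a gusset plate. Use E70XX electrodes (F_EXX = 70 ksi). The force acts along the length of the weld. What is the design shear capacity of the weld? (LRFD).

Effective throat t_e = 0.707 × 0.3125 = 0.2209 in.
Total length L = 18 in; A_we = 0.2209 × 18 = 3.977 in².
F_nw = 0.6 F_EXX = 0.6 × 70 = 42 ksi.
φR_n = 0.75 × 42 × 3.977 = 125.3 kips.

φR_n ≈ 125 kips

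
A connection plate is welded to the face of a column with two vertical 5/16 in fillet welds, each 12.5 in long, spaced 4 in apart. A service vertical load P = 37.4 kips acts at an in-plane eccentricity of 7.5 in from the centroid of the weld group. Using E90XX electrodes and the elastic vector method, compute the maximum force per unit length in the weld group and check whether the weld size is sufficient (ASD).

f_max ≈ 4.99 kip/in; adequate

E90XX → F_EXX = 90 ksi.
Total weld length L_w = 25 in. Treat welds as unit-width lines.
Polar moment about centroid: J = 2[d³/12 + d(b/2)²] = 2[12.5³/12 + 12.5×2²] = 425.5 in³.
Direct shear f_v = P/L_w = 37.4 / 25 = 1.496 kip/in (vertical).
Torsion M = P·e = 37.4 × 7.5 = 280.5 kip·in.
Critical point at (x, y) = (2, 6.25) from centroid. f_tx = M·y/J = 4.12 kip/in; f_ty = M·x/J = 1.318 kip/in.
Resultant f_max = √[f_tx² + (f_v + f_ty)²] = √[4.12² + (1.496 + 1.318)²] = 4.989 kip/in.
Capacity per unit length: r_n/Ω = (1/2.0) × 0.6 × 90 × (0.707 × 0.3125) = 5.965 kip/in.
4.989 ≤ 5.965 → adequate.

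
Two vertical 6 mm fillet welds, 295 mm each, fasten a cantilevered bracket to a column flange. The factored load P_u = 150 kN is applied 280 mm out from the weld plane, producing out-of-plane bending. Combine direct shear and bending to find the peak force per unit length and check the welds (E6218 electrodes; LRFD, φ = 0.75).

E62XX → F_EXX = 620 MPa.
L_w = 2 × 295 = 590 mm; section modulus (unit throat) S = 2 × L²/6 = 29010 mm².
Direct shear f_v = P/L_w = 150×10³/590 = 254.2 N/mm.
Moment M = P × e = 150×10³ × 280 = 42000000 N·mm; bending f_b = M/S = 1448 N/mm.
f_max = √(f_v² + f_b²) = √(254.2² + 1448²) = 1470 N/mm.
φr_n = 0.75 × 0.6 × 620 × (0.707 × 6) = 1184 N/mm → NOT adequate.

f_max ≈ 1470 N/mm; NOT adequate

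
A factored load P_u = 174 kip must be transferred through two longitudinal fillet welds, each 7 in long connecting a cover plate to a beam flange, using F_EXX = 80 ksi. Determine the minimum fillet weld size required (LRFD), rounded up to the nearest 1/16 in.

w = 1/2 in

Total weld length L = 14 in.
Required throat t_e = P_u / (φ × 0.6 F_EXX × L) = 174 / (0.75 × 0.6 × 80 × 14) = 0.3452 in.
Required leg w = t_e / 0.707 = 0.4883 in → use 1/2 in.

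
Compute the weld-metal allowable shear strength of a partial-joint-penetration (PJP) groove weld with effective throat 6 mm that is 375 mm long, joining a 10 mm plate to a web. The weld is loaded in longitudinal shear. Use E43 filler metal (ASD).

E43XX → F_EXX = 430 MPa.
Effective throat (given) t_e = 6 mm.
A_we = 6 × 375 = 2250 mm².
F_nw = 0.6 F_EXX = 258 MPa.
R_n/Ω = (258 × 2250) / 2.0 × 10⁻³ = 290.2 kN.

R_n/Ω ≈ 290 kN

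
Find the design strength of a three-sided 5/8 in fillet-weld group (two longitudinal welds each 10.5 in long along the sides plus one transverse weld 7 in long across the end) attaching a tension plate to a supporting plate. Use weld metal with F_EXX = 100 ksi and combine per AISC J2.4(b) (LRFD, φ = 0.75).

φR_n ≈ 564 kip

t_e = 0.707 × 0.625 = 0.4419 in.
R_nwl = 0.6 × 100 × 0.4419 × 21 = 556.8 kip (longitudinal, 2 welds).
R_nwt = 0.6 × 100 × 0.4419 × 7 = 185.6 kip (transverse, base value).
(i) R_nwl + R_nwt = 742.3 kip; (ii) 0.85 R_nwl + 1.5 R_nwt = 751.6 kip.
R_n = max = 751.6 kip [governs: (ii)]; φR_n = 563.7 kip.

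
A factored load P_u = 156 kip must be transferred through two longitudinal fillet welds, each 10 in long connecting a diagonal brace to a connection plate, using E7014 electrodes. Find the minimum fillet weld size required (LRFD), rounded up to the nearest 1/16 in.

E70XX → F_EXX = 70 ksi.
Total weld length L = 20 in.
Required throat t_e = P_u / (φ × 0.6 F_EXX × L) = 156 / (0.75 × 0.6 × 70 × 20) = 0.2476 in.
Required leg w = t_e / 0.707 = 0.3502 in → use 3/8 in.

w = 3/8 in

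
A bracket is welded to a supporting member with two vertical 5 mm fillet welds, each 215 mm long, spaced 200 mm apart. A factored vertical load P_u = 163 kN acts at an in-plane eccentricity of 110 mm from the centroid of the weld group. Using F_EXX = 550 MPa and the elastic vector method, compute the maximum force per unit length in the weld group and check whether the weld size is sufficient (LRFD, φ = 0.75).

f_max ≈ 753 N/mm; adequate

Total weld length L_w = 430 mm. Treat welds as unit-width lines.
Polar moment about centroid: J = 2[d³/12 + d(b/2)²] = 2[215³/12 + 215×100²] = 5956000 mm³.
Direct shear f_v = P/L_w = 163×10³ / 430 = 379.1 N/mm (vertical).
Torsion M = P·e = 163×10³ × 110 = 17930000 N·mm.
Critical point at (x, y) = (100, 107.5) from centroid. f_tx = M·y/J = 323.6 N/mm; f_ty = M·x/J = 301 N/mm.
Resultant f_max = √[f_tx² + (f_v + f_ty)²] = √[323.6² + (379.1 + 301)²] = 753.2 N/mm.
Capacity per unit length: φr_n = 0.75 × 0.6 × 550 × (0.707 × 5) = 874.9 N/mm.
753.2 ≤ 874.9 → adequate.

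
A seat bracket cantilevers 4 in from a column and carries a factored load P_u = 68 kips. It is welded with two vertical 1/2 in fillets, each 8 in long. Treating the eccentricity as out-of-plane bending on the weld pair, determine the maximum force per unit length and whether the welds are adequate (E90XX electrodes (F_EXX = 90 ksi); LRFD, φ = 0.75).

L_w = 2 × 8 = 16 in; section modulus (unit throat) S = 2 × L²/6 = 21.33 in².
Direct shear f_v = P/L_w = 68/16 = 4.25 kip/in.
Moment M = P × e = 68 × 4 = 272 kip·in; bending f_b = M/S = 12.75 kip/in.
f_max = √(f_v² + f_b²) = √(4.25² + 12.75²) = 13.44 kip/in.
φr_n = 0.75 × 0.6 × 90 × (0.707 × 0.5) = 14.32 kip/in → adequate.

f_max ≈ 13.4 kip/in; adequate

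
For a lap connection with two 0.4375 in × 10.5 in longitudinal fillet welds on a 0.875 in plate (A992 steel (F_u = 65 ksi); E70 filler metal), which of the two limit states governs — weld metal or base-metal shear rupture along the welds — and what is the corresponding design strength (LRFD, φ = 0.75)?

E70XX → F_EXX = 70 ksi.
t_e = 0.707 × 0.4375 = 0.3093 in; L = 21 in.
Weld metal: φR_n = 0.75 × 0.6 × 70 × 0.3093 × 21 = 204.6 kips.
Base metal (shear rupture): φR_n = 0.75 × 0.6 × 65 × 0.875 × 21 = 537.5 kips.
Governing: weld metal.

φR_n ≈ 205 kips (weld metal governs)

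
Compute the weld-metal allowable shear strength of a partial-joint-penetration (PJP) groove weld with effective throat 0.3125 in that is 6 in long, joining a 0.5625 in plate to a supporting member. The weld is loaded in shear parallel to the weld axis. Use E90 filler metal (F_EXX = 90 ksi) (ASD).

Effective throat (given) t_e = 0.3125 in.
A_we = 0.3125 × 6 = 1.875 in².
F_nw = 0.6 F_EXX = 54 ksi.
R_n/Ω = (54 × 1.875) / 2.0 = 50.62 kip.

R_n/Ω ≈ 50.6 kip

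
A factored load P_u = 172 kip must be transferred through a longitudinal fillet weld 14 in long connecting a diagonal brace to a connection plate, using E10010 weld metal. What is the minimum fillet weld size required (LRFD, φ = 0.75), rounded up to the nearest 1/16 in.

E100XX → F_EXX = 100 ksi.
Total weld length L = 14 in.
Required throat t_e = P_u / (φ × 0.6 F_EXX × L) = 172 / (0.75 × 0.6 × 100 × 14) = 0.273 in.
Required leg w = t_e / 0.707 = 0.3862 in → use 7/16 in.

w = 7/16 in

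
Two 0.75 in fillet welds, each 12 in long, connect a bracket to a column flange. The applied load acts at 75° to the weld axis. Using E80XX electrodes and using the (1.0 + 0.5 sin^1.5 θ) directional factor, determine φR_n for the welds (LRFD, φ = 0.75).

E80XX → F_EXX = 80 ksi.
t_e = 0.707 × 0.75 = 0.5302 in; A_we = 0.5302 × 24 = 12.73 in².
Directional factor: 1.0 + 0.5 sin^1.5(75°) = 1.475.
F_nw = 0.6 × 80 × 1.475 = 70.78 ksi.
φR_n = 0.75 × 70.78 × 12.73 = 675.6 kips.

φR_n ≈ 676 kips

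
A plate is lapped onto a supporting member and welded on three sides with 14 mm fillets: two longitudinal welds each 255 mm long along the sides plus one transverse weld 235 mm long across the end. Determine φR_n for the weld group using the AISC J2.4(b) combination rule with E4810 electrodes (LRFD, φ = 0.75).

E48XX → F_EXX = 480 MPa.
t_e = 0.707 × 14 = 9.898 mm.
R_nwl = 0.6 × 480 × 9.898 × 510 × 10⁻³ = 1454 kN (longitudinal, 2 welds).
R_nwt = 0.6 × 480 × 9.898 × 235 × 10⁻³ = 669.9 kN (transverse, base value).
(i) R_nwl + R_nwt = 2124 kN; (ii) 0.85 R_nwl + 1.5 R_nwt = 2241 kN.
R_n = max = 2241 kN [governs: (ii)]; φR_n = 1680 kN.

φR_n ≈ 1680 kN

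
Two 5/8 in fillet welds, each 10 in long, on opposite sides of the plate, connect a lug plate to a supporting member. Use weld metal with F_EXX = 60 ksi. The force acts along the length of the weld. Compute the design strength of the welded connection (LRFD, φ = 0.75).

φR_n ≈ 239 kips

Effective throat t_e = 0.707 × 0.625 = 0.4419 in.
Total length L = 20 in; A_we = 0.4419 × 20 = 8.837 in².
F_nw = 0.6 F_EXX = 0.6 × 60 = 36 ksi.
φR_n = 0.75 × 36 × 8.837 = 238.6 kips.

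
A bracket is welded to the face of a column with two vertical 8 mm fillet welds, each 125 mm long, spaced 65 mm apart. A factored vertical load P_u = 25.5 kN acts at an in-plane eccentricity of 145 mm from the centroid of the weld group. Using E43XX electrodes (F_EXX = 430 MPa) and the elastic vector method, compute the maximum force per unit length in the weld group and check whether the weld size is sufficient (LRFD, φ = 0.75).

f_max ≈ 497 N/mm; adequate

Total weld length L_w = 250 mm. Treat welds as unit-width lines.
Polar moment about centroid: J = 2[d³/12 + d(b/2)²] = 2[125³/12 + 125×32.5²] = 589600 mm³.
Direct shear f_v = P/L_w = 25.5×10³ / 250 = 102 N/mm (vertical).
Torsion M = P·e = 25.5×10³ × 145 = 3697500 N·mm.
Critical point at (x, y) = (32.5, 62.5) from centroid. f_tx = M·y/J = 392 N/mm; f_ty = M·x/J = 203.8 N/mm.
Resultant f_max = √[f_tx² + (f_v + f_ty)²] = √[392² + (102 + 203.8)²] = 497.2 N/mm.
Capacity per unit length: φr_n = 0.75 × 0.6 × 430 × (0.707 × 8) = 1094 N/mm.
497.2 ≤ 1094 → adequate.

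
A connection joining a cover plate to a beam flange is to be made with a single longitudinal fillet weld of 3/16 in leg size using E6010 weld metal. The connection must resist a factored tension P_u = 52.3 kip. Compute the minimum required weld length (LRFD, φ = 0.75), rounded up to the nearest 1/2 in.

L = 15 in

E60XX → F_EXX = 60 ksi.
Throat t_e = 0.707 × 0.1875 = 0.1326 in.
φr_n = 0.75 × 0.6 × 60 × 0.1326 = 3.579 kip/in.
L_req = P_u / φr_n = 52.3 / 3.579 = 14.61 in total.
Round up → use L = 15 in.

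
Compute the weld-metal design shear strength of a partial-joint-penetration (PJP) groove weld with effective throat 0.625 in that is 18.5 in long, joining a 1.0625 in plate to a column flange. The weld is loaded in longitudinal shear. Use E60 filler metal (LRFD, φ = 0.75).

φR_n ≈ 312 kips

E60XX → F_EXX = 60 ksi.
Effective throat (given) t_e = 0.625 in.
A_we = 0.625 × 18.5 = 11.56 in².
F_nw = 0.6 F_EXX = 36 ksi.
φR_n = 0.75 × 36 × 11.56 = 312.2 kips.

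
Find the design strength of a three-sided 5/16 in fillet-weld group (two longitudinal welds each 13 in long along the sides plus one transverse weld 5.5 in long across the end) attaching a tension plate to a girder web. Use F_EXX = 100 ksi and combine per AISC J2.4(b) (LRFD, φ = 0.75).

t_e = 0.707 × 0.3125 = 0.2209 in.
R_nwl = 0.6 × 100 × 0.2209 × 26 = 344.7 kip (longitudinal, 2 welds).
R_nwt = 0.6 × 100 × 0.2209 × 5.5 = 72.91 kip (transverse, base value).
(i) R_nwl + R_nwt = 417.6 kip; (ii) 0.85 R_nwl + 1.5 R_nwt = 402.3 kip.
R_n = max = 417.6 kip [governs: (i)]; φR_n = 313.2 kip.

φR_n ≈ 313 kip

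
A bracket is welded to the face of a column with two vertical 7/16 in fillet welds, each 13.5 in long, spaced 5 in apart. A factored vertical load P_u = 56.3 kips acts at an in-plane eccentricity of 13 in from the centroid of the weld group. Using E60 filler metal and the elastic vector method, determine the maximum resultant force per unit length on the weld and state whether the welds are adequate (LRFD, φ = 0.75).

E60XX → F_EXX = 60 ksi.
Total weld length L_w = 27 in. Treat welds as unit-width lines.
Polar moment about centroid: J = 2[d³/12 + d(b/2)²] = 2[13.5³/12 + 13.5×2.5²] = 578.8 in³.
Direct shear f_v = P/L_w = 56.3 / 27 = 2.085 kip/in (vertical).
Torsion M = P·e = 56.3 × 13 = 731.9 kip·in.
Critical point at (x, y) = (2.5, 6.75) from centroid. f_tx = M·y/J = 8.535 kip/in; f_ty = M·x/J = 3.161 kip/in.
Resultant f_max = √[f_tx² + (f_v + f_ty)²] = √[8.535² + (2.085 + 3.161)²] = 10.02 kip/in.
Capacity per unit length: φr_n = 0.75 × 0.6 × 60 × (0.707 × 0.4375) = 8.351 kip/in.
10.02 > 8.351 → NOT adequate.

f_max ≈ 10 kip/in; NOT adequate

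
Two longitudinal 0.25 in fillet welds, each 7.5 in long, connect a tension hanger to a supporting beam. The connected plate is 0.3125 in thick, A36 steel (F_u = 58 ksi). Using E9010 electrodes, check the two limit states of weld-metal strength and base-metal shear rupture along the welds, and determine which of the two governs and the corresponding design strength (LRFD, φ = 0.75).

E90XX → F_EXX = 90 ksi.
t_e = 0.707 × 0.25 = 0.1767 in; L = 15 in.
Weld metal: φR_n = 0.75 × 0.6 × 90 × 0.1767 × 15 = 107.4 kips.
Base metal (shear rupture): φR_n = 0.75 × 0.6 × 58 × 0.3125 × 15 = 122.3 kips.
Governing: weld metal.

φR_n ≈ 107 kips (weld metal governs)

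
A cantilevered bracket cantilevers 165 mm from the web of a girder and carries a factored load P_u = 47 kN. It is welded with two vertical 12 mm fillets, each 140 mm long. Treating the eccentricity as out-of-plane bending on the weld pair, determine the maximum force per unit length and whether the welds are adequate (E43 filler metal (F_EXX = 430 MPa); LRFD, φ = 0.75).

L_w = 2 × 140 = 280 mm; section modulus (unit throat) S = 2 × L²/6 = 6533 mm².
Direct shear f_v = P/L_w = 47×10³/280 = 167.9 N/mm.
Moment M = P × e = 47×10³ × 165 = 7755000 N·mm; bending f_b = M/S = 1187 N/mm.
f_max = √(f_v² + f_b²) = √(167.9² + 1187²) = 1199 N/mm.
φr_n = 0.75 × 0.6 × 430 × (0.707 × 12) = 1642 N/mm → adequate.

f_max ≈ 1200 N/mm; adequate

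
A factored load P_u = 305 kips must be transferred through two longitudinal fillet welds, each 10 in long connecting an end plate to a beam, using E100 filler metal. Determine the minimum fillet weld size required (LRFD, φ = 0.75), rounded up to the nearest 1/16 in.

w = 1/2 in

E100XX → F_EXX = 100 ksi.
Total weld length L = 20 in.
Required throat t_e = P_u / (φ × 0.6 F_EXX × L) = 305 / (0.75 × 0.6 × 100 × 20) = 0.3389 in.
Required leg w = t_e / 0.707 = 0.4793 in → use 1/2 in.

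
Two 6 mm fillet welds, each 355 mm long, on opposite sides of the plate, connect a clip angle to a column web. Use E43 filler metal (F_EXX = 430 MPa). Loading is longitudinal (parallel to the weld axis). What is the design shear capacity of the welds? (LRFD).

φR_n ≈ 583 kN

Effective throat t_e = 0.707 × 6 = 4.242 mm.
Total length L = 710 mm; A_we = 4.242 × 710 = 3012 mm².
F_nw = 0.6 F_EXX = 0.6 × 430 = 258 MPa.
φR_n = 0.75 × 258 × 3012 × 10⁻³ = 582.8 kN.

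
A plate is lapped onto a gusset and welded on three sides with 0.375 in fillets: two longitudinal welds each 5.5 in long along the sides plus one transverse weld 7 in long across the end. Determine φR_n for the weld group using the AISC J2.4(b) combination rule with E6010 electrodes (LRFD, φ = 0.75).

E60XX → F_EXX = 60 ksi.
t_e = 0.707 × 0.375 = 0.2651 in.
R_nwl = 0.6 × 60 × 0.2651 × 11 = 105 kips (longitudinal, 2 welds).
R_nwt = 0.6 × 60 × 0.2651 × 7 = 66.81 kips (transverse, base value).
(i) R_nwl + R_nwt = 171.8 kips; (ii) 0.85 R_nwl + 1.5 R_nwt = 189.5 kips.
R_n = max = 189.5 kips [governs: (ii)]; φR_n = 142.1 kips.

φR_n ≈ 142 kips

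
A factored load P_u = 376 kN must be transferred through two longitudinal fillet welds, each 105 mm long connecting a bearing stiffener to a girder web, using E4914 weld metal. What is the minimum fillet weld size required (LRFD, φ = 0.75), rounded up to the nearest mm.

E49XX → F_EXX = 490 MPa.
Total weld length L = 210 mm.
Required throat t_e = P_u / (φ × 0.6 F_EXX × L) = 376 / (0.75 × 0.6 × 490 × 210 × 10⁻³) = 8.12 mm.
Required leg w = t_e / 0.707 = 11.49 mm → use 12 mm.

w = 12 mm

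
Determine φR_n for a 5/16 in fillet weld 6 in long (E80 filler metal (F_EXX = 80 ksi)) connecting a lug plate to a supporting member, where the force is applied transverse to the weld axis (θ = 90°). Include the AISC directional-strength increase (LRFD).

t_e = 0.707 × 0.3125 = 0.2209 in; A_we = 0.2209 × 6 = 1.326 in².
Directional factor: 1.0 + 0.5 sin^1.5(90°) = 1.5.
F_nw = 0.6 × 80 × 1.5 = 72 ksi.
φR_n = 0.75 × 72 × 1.326 = 71.58 kip.

φR_n ≈ 71.6 kip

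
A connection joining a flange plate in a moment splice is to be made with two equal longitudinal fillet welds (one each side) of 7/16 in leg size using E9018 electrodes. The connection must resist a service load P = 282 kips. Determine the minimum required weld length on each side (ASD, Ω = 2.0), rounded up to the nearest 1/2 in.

E90XX → F_EXX = 90 ksi.
Throat t_e = 0.707 × 0.4375 = 0.3093 in.
r_n/Ω = (0.6 × 90 × 0.3093) / 2.0 = 8.351 kip/in.
L_req = P / (r_n/Ω) = 282 / 8.351 = 33.77 in total.
Per side: 33.77 / 2 = 16.88 in.
Round up → use L = 17 in on each side.

L = 17 in on each side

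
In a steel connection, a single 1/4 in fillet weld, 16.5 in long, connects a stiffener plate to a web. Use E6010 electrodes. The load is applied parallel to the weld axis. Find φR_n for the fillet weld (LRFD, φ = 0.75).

φR_n ≈ 78.7 kips

E60XX → F_EXX = 60 ksi.
Effective throat t_e = 0.707 × 0.25 = 0.1767 in.
Total length L = 16.5 in; A_we = 0.1767 × 16.5 = 2.916 in².
F_nw = 0.6 F_EXX = 0.6 × 60 = 36 ksi.
φR_n = 0.75 × 36 × 2.916 = 78.74 kips.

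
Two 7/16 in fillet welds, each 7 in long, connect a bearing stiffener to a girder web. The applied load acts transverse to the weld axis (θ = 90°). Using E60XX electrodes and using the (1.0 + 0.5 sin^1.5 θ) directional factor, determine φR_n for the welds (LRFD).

E60XX → F_EXX = 60 ksi.
t_e = 0.707 × 0.4375 = 0.3093 in; A_we = 0.3093 × 14 = 4.33 in².
Directional factor: 1.0 + 0.5 sin^1.5(90°) = 1.5.
F_nw = 0.6 × 60 × 1.5 = 54 ksi.
φR_n = 0.75 × 54 × 4.33 = 175.4 kips.

φR_n ≈ 175 kips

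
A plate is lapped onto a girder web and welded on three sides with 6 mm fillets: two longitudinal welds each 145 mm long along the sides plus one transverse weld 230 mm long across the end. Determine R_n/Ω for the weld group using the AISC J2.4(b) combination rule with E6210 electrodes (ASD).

R_n/Ω ≈ 467 kN

E62XX → F_EXX = 620 MPa.
t_e = 0.707 × 6 = 4.242 mm.
R_nwl = 0.6 × 620 × 4.242 × 290 × 10⁻³ = 457.6 kN (longitudinal, 2 welds).
R_nwt = 0.6 × 620 × 4.242 × 230 × 10⁻³ = 362.9 kN (transverse, base value).
(i) R_nwl + R_nwt = 820.6 kN; (ii) 0.85 R_nwl + 1.5 R_nwt = 933.4 kN.
R_n = max = 933.4 kN [governs: (ii)]; R_n/Ω = 466.7 kN.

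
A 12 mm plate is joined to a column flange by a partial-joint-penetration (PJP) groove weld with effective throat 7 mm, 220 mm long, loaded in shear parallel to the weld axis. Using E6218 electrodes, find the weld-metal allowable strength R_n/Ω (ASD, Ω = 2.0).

R_n/Ω ≈ 286 kN

E62XX → F_EXX = 620 MPa.
Effective throat (given) t_e = 7 mm.
A_we = 7 × 220 = 1540 mm².
F_nw = 0.6 F_EXX = 372 MPa.
R_n/Ω = (372 × 1540) / 2.0 × 10⁻³ = 286.4 kN.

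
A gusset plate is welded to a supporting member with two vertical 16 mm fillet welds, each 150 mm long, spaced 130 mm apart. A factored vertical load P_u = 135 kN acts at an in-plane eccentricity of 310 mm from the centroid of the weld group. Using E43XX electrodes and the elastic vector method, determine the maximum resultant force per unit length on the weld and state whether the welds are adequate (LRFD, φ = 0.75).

f_max ≈ 2590 N/mm; NOT adequate

E43XX → F_EXX = 430 MPa.
Total weld length L_w = 300 mm. Treat welds as unit-width lines.
Polar moment about centroid: J = 2[d³/12 + d(b/2)²] = 2[150³/12 + 150×65²] = 1830000 mm³.
Direct shear f_v = P/L_w = 135×10³ / 300 = 450 N/mm (vertical).
Torsion M = P·e = 135×10³ × 310 = 41850000 N·mm.
Critical point at (x, y) = (65, 75) from centroid. f_tx = M·y/J = 1715 N/mm; f_ty = M·x/J = 1486 N/mm.
Resultant f_max = √[f_tx² + (f_v + f_ty)²] = √[1715² + (450 + 1486)²] = 2587 N/mm.
Capacity per unit length: φr_n = 0.75 × 0.6 × 430 × (0.707 × 16) = 2189 N/mm.
2587 > 2189 → NOT adequate.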